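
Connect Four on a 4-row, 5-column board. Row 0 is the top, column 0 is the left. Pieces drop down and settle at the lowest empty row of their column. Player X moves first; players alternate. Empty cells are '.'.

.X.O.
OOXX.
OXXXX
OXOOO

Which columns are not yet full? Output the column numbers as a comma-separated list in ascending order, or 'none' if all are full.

col 0: top cell = '.' → open
col 1: top cell = 'X' → FULL
col 2: top cell = '.' → open
col 3: top cell = 'O' → FULL
col 4: top cell = '.' → open

Answer: 0,2,4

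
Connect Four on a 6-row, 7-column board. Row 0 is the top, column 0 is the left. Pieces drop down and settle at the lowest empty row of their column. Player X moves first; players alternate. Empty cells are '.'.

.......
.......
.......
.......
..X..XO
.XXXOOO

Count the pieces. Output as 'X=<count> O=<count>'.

X=5 O=4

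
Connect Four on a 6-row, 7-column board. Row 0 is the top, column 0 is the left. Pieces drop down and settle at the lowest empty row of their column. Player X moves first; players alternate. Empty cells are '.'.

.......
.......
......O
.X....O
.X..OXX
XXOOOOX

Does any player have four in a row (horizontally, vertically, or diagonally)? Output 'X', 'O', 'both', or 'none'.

O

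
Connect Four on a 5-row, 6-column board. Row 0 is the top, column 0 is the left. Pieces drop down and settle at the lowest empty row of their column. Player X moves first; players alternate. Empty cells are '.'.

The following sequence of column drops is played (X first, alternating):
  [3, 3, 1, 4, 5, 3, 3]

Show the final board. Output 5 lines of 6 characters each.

Move 1: X drops in col 3, lands at row 4
Move 2: O drops in col 3, lands at row 3
Move 3: X drops in col 1, lands at row 4
Move 4: O drops in col 4, lands at row 4
Move 5: X drops in col 5, lands at row 4
Move 6: O drops in col 3, lands at row 2
Move 7: X drops in col 3, lands at row 1

Answer: ......
...X..
...O..
...O..
.X.XOX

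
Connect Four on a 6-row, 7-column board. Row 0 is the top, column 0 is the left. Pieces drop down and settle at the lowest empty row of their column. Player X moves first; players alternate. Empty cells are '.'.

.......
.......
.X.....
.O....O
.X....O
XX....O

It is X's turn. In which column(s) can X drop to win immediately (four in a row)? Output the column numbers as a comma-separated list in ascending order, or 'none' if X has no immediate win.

col 0: drop X → no win
col 1: drop X → no win
col 2: drop X → no win
col 3: drop X → no win
col 4: drop X → no win
col 5: drop X → no win
col 6: drop X → no win

Answer: none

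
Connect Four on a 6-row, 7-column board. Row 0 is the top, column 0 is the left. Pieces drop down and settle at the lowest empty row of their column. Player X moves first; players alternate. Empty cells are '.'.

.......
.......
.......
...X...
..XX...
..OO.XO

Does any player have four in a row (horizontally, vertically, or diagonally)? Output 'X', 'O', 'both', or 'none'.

none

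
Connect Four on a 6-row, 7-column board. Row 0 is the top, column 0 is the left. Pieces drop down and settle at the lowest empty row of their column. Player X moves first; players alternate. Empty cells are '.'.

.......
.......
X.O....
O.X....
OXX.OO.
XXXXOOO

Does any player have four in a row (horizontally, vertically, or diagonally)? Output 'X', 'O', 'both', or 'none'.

X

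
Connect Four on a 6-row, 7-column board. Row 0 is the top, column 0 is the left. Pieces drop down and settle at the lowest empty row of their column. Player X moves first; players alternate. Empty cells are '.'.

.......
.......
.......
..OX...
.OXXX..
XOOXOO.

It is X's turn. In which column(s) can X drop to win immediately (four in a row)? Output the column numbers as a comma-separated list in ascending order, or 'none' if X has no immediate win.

Answer: 3,5

Derivation:
col 0: drop X → no win
col 1: drop X → no win
col 2: drop X → no win
col 3: drop X → WIN!
col 4: drop X → no win
col 5: drop X → WIN!
col 6: drop X → no win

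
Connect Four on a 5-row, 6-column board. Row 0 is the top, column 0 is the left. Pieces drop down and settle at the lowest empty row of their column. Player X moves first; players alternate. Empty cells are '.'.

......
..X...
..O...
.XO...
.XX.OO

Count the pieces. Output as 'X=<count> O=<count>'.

X=4 O=4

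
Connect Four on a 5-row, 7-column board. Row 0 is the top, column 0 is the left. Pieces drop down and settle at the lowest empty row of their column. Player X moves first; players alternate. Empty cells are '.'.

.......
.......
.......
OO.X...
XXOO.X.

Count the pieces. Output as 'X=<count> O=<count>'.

X=4 O=4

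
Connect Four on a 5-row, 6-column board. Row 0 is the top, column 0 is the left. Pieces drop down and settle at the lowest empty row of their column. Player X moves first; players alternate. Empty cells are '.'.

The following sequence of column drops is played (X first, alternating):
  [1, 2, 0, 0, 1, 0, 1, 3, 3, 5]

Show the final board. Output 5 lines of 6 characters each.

Move 1: X drops in col 1, lands at row 4
Move 2: O drops in col 2, lands at row 4
Move 3: X drops in col 0, lands at row 4
Move 4: O drops in col 0, lands at row 3
Move 5: X drops in col 1, lands at row 3
Move 6: O drops in col 0, lands at row 2
Move 7: X drops in col 1, lands at row 2
Move 8: O drops in col 3, lands at row 4
Move 9: X drops in col 3, lands at row 3
Move 10: O drops in col 5, lands at row 4

Answer: ......
......
OX....
OX.X..
XXOO.O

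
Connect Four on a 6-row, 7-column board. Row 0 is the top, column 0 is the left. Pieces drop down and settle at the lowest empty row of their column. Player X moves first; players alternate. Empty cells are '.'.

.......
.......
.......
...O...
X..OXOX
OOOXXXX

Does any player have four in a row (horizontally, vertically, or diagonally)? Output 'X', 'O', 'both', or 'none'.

X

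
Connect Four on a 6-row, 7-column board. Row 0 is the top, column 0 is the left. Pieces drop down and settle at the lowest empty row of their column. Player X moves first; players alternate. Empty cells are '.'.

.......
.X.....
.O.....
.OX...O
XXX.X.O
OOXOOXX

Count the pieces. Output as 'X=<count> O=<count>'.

X=9 O=8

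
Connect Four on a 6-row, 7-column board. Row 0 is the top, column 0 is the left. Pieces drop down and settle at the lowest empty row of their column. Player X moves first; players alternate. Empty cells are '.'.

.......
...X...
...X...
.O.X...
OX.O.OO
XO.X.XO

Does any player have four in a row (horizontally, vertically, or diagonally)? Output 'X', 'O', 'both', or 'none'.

none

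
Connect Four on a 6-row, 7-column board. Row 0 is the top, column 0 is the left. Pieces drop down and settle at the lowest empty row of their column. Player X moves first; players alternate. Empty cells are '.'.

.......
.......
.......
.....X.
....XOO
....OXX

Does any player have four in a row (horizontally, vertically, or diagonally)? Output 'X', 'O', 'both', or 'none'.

none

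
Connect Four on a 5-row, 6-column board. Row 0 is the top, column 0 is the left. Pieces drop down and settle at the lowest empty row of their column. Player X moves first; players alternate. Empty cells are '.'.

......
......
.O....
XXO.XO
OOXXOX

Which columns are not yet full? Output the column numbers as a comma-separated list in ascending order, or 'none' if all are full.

Answer: 0,1,2,3,4,5

Derivation:
col 0: top cell = '.' → open
col 1: top cell = '.' → open
col 2: top cell = '.' → open
col 3: top cell = '.' → open
col 4: top cell = '.' → open
col 5: top cell = '.' → open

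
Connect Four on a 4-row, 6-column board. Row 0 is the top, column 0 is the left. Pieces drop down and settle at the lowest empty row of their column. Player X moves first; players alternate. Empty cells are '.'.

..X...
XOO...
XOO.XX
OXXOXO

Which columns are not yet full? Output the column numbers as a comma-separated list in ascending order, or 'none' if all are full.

Answer: 0,1,3,4,5

Derivation:
col 0: top cell = '.' → open
col 1: top cell = '.' → open
col 2: top cell = 'X' → FULL
col 3: top cell = '.' → open
col 4: top cell = '.' → open
col 5: top cell = '.' → open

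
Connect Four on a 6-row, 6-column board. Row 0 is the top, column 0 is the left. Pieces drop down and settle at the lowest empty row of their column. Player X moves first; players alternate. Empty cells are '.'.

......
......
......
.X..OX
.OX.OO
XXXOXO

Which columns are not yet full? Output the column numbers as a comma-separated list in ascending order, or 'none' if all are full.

Answer: 0,1,2,3,4,5

Derivation:
col 0: top cell = '.' → open
col 1: top cell = '.' → open
col 2: top cell = '.' → open
col 3: top cell = '.' → open
col 4: top cell = '.' → open
col 5: top cell = '.' → open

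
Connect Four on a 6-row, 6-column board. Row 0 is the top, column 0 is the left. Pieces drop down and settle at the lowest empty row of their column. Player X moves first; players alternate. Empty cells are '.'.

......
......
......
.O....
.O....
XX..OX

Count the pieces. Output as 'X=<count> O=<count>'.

X=3 O=3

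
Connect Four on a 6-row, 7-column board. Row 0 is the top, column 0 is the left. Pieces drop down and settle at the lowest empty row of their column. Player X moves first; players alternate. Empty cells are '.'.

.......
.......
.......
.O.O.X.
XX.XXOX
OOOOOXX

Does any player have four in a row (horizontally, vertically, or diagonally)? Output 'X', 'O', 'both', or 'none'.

O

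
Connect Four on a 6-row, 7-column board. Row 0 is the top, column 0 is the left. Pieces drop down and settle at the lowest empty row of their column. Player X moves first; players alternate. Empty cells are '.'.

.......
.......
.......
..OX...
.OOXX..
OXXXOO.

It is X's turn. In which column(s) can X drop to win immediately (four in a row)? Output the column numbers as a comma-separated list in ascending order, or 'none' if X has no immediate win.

col 0: drop X → no win
col 1: drop X → no win
col 2: drop X → no win
col 3: drop X → WIN!
col 4: drop X → no win
col 5: drop X → no win
col 6: drop X → no win

Answer: 3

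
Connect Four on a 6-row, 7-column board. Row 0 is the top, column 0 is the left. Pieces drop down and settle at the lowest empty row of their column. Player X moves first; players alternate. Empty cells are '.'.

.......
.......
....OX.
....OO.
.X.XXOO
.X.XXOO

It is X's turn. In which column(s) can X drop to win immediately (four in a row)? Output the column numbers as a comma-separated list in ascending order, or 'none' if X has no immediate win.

Answer: 2

Derivation:
col 0: drop X → no win
col 1: drop X → no win
col 2: drop X → WIN!
col 3: drop X → no win
col 4: drop X → no win
col 5: drop X → no win
col 6: drop X → no win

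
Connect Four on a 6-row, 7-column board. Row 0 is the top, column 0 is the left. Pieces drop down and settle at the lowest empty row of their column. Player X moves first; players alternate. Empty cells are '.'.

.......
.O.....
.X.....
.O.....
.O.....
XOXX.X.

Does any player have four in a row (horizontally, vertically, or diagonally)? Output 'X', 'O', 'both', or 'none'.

none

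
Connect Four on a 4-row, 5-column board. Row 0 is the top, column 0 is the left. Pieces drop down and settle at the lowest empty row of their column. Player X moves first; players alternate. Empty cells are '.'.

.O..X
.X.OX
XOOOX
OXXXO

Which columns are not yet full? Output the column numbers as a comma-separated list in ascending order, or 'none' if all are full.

col 0: top cell = '.' → open
col 1: top cell = 'O' → FULL
col 2: top cell = '.' → open
col 3: top cell = '.' → open
col 4: top cell = 'X' → FULL

Answer: 0,2,3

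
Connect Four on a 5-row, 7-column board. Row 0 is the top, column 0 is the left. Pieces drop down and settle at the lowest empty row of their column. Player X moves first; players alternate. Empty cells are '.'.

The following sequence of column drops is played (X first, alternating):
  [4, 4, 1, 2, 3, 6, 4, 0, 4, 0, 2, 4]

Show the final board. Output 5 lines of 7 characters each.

Move 1: X drops in col 4, lands at row 4
Move 2: O drops in col 4, lands at row 3
Move 3: X drops in col 1, lands at row 4
Move 4: O drops in col 2, lands at row 4
Move 5: X drops in col 3, lands at row 4
Move 6: O drops in col 6, lands at row 4
Move 7: X drops in col 4, lands at row 2
Move 8: O drops in col 0, lands at row 4
Move 9: X drops in col 4, lands at row 1
Move 10: O drops in col 0, lands at row 3
Move 11: X drops in col 2, lands at row 3
Move 12: O drops in col 4, lands at row 0

Answer: ....O..
....X..
....X..
O.X.O..
OXOXX.O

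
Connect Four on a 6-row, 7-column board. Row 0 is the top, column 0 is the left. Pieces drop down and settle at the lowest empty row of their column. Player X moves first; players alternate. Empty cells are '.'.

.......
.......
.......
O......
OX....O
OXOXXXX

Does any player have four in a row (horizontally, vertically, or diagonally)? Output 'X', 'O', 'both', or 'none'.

X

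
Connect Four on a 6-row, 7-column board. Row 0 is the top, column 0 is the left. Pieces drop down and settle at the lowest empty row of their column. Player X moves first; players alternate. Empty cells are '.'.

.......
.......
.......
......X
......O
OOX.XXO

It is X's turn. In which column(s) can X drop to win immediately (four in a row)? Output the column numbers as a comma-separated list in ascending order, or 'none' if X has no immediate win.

col 0: drop X → no win
col 1: drop X → no win
col 2: drop X → no win
col 3: drop X → WIN!
col 4: drop X → no win
col 5: drop X → no win
col 6: drop X → no win

Answer: 3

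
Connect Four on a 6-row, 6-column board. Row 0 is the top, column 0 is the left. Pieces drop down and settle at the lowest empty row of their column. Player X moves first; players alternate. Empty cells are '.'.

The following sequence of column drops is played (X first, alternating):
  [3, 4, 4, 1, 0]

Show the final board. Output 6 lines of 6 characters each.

Move 1: X drops in col 3, lands at row 5
Move 2: O drops in col 4, lands at row 5
Move 3: X drops in col 4, lands at row 4
Move 4: O drops in col 1, lands at row 5
Move 5: X drops in col 0, lands at row 5

Answer: ......
......
......
......
....X.
XO.XO.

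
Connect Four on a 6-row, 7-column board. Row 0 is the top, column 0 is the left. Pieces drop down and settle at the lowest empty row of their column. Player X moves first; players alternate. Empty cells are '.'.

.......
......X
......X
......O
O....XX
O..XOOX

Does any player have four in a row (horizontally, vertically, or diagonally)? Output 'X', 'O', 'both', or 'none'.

none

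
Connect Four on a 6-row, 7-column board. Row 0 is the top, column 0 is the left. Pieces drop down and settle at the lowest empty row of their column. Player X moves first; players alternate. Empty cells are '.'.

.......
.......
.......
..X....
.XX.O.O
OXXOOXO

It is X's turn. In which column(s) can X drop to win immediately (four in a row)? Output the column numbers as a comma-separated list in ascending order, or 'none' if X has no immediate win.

col 0: drop X → no win
col 1: drop X → no win
col 2: drop X → WIN!
col 3: drop X → no win
col 4: drop X → no win
col 5: drop X → no win
col 6: drop X → no win

Answer: 2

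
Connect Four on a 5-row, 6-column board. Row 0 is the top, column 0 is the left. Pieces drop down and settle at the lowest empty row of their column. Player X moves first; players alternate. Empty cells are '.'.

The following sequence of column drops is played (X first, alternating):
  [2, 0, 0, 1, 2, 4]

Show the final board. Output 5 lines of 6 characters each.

Move 1: X drops in col 2, lands at row 4
Move 2: O drops in col 0, lands at row 4
Move 3: X drops in col 0, lands at row 3
Move 4: O drops in col 1, lands at row 4
Move 5: X drops in col 2, lands at row 3
Move 6: O drops in col 4, lands at row 4

Answer: ......
......
......
X.X...
OOX.O.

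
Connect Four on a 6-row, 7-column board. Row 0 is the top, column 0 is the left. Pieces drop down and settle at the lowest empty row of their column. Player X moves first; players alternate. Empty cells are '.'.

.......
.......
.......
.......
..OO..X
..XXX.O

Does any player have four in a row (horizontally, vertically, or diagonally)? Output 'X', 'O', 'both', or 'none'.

none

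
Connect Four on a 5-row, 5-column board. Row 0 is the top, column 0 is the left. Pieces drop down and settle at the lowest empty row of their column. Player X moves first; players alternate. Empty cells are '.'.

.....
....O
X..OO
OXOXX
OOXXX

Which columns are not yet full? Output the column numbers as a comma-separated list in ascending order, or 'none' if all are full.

col 0: top cell = '.' → open
col 1: top cell = '.' → open
col 2: top cell = '.' → open
col 3: top cell = '.' → open
col 4: top cell = '.' → open

Answer: 0,1,2,3,4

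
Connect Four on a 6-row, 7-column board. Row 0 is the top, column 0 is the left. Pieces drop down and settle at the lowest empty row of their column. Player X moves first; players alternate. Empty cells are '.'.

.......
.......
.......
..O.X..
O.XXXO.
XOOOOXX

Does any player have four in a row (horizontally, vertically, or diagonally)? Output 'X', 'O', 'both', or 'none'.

O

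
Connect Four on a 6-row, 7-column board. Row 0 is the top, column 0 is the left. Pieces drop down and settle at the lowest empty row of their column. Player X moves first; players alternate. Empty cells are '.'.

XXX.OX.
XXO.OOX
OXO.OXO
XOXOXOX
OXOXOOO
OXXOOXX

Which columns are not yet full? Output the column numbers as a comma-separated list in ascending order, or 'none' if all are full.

Answer: 3,6

Derivation:
col 0: top cell = 'X' → FULL
col 1: top cell = 'X' → FULL
col 2: top cell = 'X' → FULL
col 3: top cell = '.' → open
col 4: top cell = 'O' → FULL
col 5: top cell = 'X' → FULL
col 6: top cell = '.' → open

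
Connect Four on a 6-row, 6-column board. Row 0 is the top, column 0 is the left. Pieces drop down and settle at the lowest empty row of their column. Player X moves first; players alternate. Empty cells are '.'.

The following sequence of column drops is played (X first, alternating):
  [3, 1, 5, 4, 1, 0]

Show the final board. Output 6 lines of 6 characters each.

Answer: ......
......
......
......
.X....
OO.XOX

Derivation:
Move 1: X drops in col 3, lands at row 5
Move 2: O drops in col 1, lands at row 5
Move 3: X drops in col 5, lands at row 5
Move 4: O drops in col 4, lands at row 5
Move 5: X drops in col 1, lands at row 4
Move 6: O drops in col 0, lands at row 5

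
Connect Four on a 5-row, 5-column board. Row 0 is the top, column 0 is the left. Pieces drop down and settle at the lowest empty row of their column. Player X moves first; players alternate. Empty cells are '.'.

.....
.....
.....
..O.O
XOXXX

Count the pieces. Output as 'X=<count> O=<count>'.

X=4 O=3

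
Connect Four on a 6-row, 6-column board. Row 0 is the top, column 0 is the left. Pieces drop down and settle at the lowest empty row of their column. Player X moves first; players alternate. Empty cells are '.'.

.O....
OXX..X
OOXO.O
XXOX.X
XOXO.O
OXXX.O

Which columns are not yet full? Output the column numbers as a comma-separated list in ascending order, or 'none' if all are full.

Answer: 0,2,3,4,5

Derivation:
col 0: top cell = '.' → open
col 1: top cell = 'O' → FULL
col 2: top cell = '.' → open
col 3: top cell = '.' → open
col 4: top cell = '.' → open
col 5: top cell = '.' → open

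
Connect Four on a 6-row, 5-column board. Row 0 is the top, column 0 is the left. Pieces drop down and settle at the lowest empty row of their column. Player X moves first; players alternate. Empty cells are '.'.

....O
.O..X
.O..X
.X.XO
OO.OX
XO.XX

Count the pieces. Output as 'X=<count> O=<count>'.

X=8 O=8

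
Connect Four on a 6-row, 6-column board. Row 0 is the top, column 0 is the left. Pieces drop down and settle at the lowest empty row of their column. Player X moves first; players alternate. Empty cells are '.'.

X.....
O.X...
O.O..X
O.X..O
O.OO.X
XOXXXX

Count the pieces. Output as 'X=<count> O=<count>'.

X=10 O=9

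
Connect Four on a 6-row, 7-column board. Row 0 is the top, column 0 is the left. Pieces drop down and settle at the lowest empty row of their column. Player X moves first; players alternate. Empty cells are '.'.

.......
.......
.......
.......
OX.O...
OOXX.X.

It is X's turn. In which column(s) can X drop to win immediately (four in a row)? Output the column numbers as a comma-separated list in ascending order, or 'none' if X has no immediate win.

Answer: 4

Derivation:
col 0: drop X → no win
col 1: drop X → no win
col 2: drop X → no win
col 3: drop X → no win
col 4: drop X → WIN!
col 5: drop X → no win
col 6: drop X → no win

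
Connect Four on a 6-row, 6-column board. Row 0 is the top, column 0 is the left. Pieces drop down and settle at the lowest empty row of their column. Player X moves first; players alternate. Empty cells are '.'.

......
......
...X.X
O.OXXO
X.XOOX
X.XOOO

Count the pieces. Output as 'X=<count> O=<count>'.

X=9 O=8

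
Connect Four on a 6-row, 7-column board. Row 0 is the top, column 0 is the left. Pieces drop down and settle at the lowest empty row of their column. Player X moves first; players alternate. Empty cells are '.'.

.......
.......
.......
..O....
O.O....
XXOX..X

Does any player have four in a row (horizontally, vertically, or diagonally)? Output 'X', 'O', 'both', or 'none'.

none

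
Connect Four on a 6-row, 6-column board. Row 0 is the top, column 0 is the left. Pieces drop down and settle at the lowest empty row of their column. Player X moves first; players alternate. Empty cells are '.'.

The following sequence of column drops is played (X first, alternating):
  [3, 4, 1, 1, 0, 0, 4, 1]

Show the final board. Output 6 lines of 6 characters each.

Move 1: X drops in col 3, lands at row 5
Move 2: O drops in col 4, lands at row 5
Move 3: X drops in col 1, lands at row 5
Move 4: O drops in col 1, lands at row 4
Move 5: X drops in col 0, lands at row 5
Move 6: O drops in col 0, lands at row 4
Move 7: X drops in col 4, lands at row 4
Move 8: O drops in col 1, lands at row 3

Answer: ......
......
......
.O....
OO..X.
XX.XO.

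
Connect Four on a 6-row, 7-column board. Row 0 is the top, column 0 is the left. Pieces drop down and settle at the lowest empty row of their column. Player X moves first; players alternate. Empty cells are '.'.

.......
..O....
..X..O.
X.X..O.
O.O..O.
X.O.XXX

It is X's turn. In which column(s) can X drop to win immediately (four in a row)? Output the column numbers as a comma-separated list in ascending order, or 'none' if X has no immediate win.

col 0: drop X → no win
col 1: drop X → no win
col 2: drop X → no win
col 3: drop X → WIN!
col 4: drop X → no win
col 5: drop X → no win
col 6: drop X → no win

Answer: 3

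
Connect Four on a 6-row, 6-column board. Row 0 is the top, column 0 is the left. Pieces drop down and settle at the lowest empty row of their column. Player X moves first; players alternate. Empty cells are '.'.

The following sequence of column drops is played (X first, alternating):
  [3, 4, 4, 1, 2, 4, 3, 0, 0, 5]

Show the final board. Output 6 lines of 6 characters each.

Answer: ......
......
......
....O.
X..XX.
OOXXOO

Derivation:
Move 1: X drops in col 3, lands at row 5
Move 2: O drops in col 4, lands at row 5
Move 3: X drops in col 4, lands at row 4
Move 4: O drops in col 1, lands at row 5
Move 5: X drops in col 2, lands at row 5
Move 6: O drops in col 4, lands at row 3
Move 7: X drops in col 3, lands at row 4
Move 8: O drops in col 0, lands at row 5
Move 9: X drops in col 0, lands at row 4
Move 10: O drops in col 5, lands at row 5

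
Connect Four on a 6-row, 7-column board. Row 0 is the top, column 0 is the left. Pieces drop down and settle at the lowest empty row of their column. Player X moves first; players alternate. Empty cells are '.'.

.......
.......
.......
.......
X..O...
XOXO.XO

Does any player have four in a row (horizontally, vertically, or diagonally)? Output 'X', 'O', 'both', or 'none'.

none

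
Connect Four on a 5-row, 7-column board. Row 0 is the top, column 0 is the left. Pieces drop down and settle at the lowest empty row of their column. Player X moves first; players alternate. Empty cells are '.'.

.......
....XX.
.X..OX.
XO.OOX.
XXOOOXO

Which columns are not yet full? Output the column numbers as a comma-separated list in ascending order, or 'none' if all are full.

Answer: 0,1,2,3,4,5,6

Derivation:
col 0: top cell = '.' → open
col 1: top cell = '.' → open
col 2: top cell = '.' → open
col 3: top cell = '.' → open
col 4: top cell = '.' → open
col 5: top cell = '.' → open
col 6: top cell = '.' → open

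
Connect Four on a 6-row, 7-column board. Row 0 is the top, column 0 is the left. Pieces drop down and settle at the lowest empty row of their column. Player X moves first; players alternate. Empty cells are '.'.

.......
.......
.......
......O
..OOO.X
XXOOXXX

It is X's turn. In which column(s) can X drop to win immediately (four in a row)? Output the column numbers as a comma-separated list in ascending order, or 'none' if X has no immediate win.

Answer: none

Derivation:
col 0: drop X → no win
col 1: drop X → no win
col 2: drop X → no win
col 3: drop X → no win
col 4: drop X → no win
col 5: drop X → no win
col 6: drop X → no win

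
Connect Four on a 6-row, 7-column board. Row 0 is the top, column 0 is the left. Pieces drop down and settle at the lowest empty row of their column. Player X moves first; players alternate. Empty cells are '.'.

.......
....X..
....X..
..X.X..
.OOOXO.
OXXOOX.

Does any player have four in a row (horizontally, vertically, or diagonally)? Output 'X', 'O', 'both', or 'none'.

X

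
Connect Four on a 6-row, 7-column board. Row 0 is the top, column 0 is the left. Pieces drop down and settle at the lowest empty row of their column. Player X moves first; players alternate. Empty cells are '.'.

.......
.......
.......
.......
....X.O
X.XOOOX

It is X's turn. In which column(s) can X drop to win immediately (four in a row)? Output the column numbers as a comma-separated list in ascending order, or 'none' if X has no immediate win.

col 0: drop X → no win
col 1: drop X → no win
col 2: drop X → no win
col 3: drop X → no win
col 4: drop X → no win
col 5: drop X → no win
col 6: drop X → no win

Answer: none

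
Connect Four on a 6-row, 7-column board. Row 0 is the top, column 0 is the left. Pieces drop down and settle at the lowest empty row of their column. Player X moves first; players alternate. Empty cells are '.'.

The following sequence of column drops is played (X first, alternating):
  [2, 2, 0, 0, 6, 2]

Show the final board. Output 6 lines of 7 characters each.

Answer: .......
.......
.......
..O....
O.O....
X.X...X

Derivation:
Move 1: X drops in col 2, lands at row 5
Move 2: O drops in col 2, lands at row 4
Move 3: X drops in col 0, lands at row 5
Move 4: O drops in col 0, lands at row 4
Move 5: X drops in col 6, lands at row 5
Move 6: O drops in col 2, lands at row 3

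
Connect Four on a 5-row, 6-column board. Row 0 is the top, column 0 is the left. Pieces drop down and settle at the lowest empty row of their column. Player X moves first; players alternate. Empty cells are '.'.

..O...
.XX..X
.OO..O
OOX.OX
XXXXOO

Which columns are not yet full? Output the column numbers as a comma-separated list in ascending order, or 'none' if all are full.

Answer: 0,1,3,4,5

Derivation:
col 0: top cell = '.' → open
col 1: top cell = '.' → open
col 2: top cell = 'O' → FULL
col 3: top cell = '.' → open
col 4: top cell = '.' → open
col 5: top cell = '.' → open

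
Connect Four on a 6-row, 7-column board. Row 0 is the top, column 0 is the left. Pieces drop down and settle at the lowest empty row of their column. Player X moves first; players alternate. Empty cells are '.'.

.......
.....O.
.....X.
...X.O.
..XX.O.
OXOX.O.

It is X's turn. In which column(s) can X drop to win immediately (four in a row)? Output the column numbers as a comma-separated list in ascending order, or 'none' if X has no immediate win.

Answer: 3

Derivation:
col 0: drop X → no win
col 1: drop X → no win
col 2: drop X → no win
col 3: drop X → WIN!
col 4: drop X → no win
col 5: drop X → no win
col 6: drop X → no win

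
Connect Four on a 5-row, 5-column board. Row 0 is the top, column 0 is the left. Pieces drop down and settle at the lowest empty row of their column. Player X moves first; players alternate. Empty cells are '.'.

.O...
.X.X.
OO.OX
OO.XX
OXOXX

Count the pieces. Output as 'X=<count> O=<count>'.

X=8 O=8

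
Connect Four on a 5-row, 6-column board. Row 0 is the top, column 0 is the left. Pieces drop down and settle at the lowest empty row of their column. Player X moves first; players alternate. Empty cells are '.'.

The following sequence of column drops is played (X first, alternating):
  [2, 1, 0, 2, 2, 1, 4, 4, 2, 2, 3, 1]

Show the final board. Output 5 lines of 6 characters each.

Answer: ..O...
..X...
.OX...
.OO.O.
XOXXX.

Derivation:
Move 1: X drops in col 2, lands at row 4
Move 2: O drops in col 1, lands at row 4
Move 3: X drops in col 0, lands at row 4
Move 4: O drops in col 2, lands at row 3
Move 5: X drops in col 2, lands at row 2
Move 6: O drops in col 1, lands at row 3
Move 7: X drops in col 4, lands at row 4
Move 8: O drops in col 4, lands at row 3
Move 9: X drops in col 2, lands at row 1
Move 10: O drops in col 2, lands at row 0
Move 11: X drops in col 3, lands at row 4
Move 12: O drops in col 1, lands at row 2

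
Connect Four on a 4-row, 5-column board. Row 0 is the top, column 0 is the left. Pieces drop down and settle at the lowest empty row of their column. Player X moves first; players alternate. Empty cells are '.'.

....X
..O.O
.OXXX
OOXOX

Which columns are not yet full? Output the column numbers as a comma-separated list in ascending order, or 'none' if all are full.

Answer: 0,1,2,3

Derivation:
col 0: top cell = '.' → open
col 1: top cell = '.' → open
col 2: top cell = '.' → open
col 3: top cell = '.' → open
col 4: top cell = 'X' → FULL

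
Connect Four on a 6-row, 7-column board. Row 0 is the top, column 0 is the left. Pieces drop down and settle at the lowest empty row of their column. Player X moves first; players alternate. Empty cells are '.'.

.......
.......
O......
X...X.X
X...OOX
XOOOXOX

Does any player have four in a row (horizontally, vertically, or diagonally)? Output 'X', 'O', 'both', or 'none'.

none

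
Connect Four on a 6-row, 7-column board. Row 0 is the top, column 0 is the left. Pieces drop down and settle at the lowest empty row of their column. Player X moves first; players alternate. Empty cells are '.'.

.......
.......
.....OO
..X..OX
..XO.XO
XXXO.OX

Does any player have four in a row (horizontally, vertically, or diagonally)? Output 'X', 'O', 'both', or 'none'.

none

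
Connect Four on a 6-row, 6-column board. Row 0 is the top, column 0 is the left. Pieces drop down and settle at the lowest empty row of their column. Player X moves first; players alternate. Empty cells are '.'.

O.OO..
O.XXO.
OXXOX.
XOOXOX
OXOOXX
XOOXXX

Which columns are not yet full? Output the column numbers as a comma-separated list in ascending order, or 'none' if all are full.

col 0: top cell = 'O' → FULL
col 1: top cell = '.' → open
col 2: top cell = 'O' → FULL
col 3: top cell = 'O' → FULL
col 4: top cell = '.' → open
col 5: top cell = '.' → open

Answer: 1,4,5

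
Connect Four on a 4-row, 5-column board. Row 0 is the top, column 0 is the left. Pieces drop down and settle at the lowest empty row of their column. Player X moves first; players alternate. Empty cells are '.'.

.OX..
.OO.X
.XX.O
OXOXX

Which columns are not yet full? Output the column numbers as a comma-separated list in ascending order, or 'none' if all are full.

col 0: top cell = '.' → open
col 1: top cell = 'O' → FULL
col 2: top cell = 'X' → FULL
col 3: top cell = '.' → open
col 4: top cell = '.' → open

Answer: 0,3,4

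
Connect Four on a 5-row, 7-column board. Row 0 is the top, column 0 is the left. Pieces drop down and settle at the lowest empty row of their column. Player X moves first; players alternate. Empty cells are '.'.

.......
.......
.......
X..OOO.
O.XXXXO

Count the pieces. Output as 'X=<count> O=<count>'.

X=5 O=5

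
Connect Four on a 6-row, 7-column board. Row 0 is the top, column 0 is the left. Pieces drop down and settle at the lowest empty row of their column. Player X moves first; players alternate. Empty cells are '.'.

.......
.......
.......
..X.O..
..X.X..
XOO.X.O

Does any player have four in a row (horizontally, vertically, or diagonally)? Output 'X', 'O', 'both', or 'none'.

none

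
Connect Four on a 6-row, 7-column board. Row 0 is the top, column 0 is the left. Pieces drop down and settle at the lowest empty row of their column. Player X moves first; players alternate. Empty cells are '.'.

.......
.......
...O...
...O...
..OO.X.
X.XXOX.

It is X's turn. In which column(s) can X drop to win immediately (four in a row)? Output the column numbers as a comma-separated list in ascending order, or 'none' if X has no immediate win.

col 0: drop X → no win
col 1: drop X → WIN!
col 2: drop X → no win
col 3: drop X → no win
col 4: drop X → no win
col 5: drop X → no win
col 6: drop X → no win

Answer: 1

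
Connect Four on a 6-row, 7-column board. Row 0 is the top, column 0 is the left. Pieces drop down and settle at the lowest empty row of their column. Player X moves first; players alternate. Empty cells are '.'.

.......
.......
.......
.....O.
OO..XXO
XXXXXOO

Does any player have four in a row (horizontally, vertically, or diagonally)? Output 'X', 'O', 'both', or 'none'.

X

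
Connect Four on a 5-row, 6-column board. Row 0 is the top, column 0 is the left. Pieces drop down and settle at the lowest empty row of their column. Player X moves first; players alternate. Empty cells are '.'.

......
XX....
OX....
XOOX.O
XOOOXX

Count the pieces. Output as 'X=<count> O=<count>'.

X=8 O=7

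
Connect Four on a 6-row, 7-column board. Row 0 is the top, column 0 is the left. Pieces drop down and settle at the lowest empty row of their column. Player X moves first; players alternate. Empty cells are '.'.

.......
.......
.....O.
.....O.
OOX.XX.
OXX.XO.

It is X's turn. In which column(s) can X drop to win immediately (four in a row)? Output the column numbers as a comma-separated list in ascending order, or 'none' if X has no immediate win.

Answer: 3

Derivation:
col 0: drop X → no win
col 1: drop X → no win
col 2: drop X → no win
col 3: drop X → WIN!
col 4: drop X → no win
col 5: drop X → no win
col 6: drop X → no win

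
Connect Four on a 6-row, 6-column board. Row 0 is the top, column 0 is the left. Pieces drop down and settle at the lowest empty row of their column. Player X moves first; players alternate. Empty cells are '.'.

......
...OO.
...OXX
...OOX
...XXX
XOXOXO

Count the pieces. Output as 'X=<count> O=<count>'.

X=9 O=8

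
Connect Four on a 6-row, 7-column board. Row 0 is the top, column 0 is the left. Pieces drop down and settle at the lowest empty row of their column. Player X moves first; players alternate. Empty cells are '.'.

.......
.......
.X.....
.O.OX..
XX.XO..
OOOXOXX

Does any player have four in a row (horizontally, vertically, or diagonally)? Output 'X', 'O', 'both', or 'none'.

none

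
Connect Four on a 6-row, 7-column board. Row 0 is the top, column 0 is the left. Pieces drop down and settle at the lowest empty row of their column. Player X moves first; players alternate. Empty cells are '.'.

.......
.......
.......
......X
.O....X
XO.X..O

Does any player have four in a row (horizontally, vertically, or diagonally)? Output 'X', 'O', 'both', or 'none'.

none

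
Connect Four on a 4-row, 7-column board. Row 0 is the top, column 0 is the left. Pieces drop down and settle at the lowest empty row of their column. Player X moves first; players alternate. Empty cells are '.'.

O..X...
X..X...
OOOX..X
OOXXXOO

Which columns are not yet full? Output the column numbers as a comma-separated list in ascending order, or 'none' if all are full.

Answer: 1,2,4,5,6

Derivation:
col 0: top cell = 'O' → FULL
col 1: top cell = '.' → open
col 2: top cell = '.' → open
col 3: top cell = 'X' → FULL
col 4: top cell = '.' → open
col 5: top cell = '.' → open
col 6: top cell = '.' → open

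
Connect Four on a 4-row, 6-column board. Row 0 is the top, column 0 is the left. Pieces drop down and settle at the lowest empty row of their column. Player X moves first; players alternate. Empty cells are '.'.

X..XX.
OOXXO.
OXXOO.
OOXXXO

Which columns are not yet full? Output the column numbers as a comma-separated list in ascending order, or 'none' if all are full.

col 0: top cell = 'X' → FULL
col 1: top cell = '.' → open
col 2: top cell = '.' → open
col 3: top cell = 'X' → FULL
col 4: top cell = 'X' → FULL
col 5: top cell = '.' → open

Answer: 1,2,5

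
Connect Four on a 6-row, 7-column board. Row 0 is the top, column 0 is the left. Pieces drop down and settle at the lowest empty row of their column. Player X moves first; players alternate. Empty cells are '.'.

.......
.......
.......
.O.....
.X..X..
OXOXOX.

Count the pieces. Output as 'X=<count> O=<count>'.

X=5 O=4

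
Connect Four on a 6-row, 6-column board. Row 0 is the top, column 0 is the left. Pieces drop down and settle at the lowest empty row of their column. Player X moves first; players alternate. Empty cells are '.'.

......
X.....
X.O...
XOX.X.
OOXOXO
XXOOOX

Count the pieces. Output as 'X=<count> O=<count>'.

X=10 O=9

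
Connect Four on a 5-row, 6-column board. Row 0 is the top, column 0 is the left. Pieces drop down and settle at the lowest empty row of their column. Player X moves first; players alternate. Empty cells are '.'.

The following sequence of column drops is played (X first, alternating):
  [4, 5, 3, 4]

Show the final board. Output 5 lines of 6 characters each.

Move 1: X drops in col 4, lands at row 4
Move 2: O drops in col 5, lands at row 4
Move 3: X drops in col 3, lands at row 4
Move 4: O drops in col 4, lands at row 3

Answer: ......
......
......
....O.
...XXO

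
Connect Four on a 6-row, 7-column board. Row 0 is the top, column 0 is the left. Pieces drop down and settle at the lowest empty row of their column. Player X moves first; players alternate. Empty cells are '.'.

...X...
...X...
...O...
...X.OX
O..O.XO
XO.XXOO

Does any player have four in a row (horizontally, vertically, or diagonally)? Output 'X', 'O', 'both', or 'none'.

none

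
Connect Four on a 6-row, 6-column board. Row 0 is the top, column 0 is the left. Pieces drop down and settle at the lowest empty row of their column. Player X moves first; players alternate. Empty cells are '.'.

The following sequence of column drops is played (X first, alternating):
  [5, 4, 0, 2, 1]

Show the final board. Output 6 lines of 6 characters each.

Move 1: X drops in col 5, lands at row 5
Move 2: O drops in col 4, lands at row 5
Move 3: X drops in col 0, lands at row 5
Move 4: O drops in col 2, lands at row 5
Move 5: X drops in col 1, lands at row 5

Answer: ......
......
......
......
......
XXO.OX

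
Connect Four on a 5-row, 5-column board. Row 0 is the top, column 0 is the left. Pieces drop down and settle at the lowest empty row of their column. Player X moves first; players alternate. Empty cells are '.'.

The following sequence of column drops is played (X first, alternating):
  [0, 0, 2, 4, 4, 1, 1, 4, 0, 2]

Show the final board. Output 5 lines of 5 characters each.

Move 1: X drops in col 0, lands at row 4
Move 2: O drops in col 0, lands at row 3
Move 3: X drops in col 2, lands at row 4
Move 4: O drops in col 4, lands at row 4
Move 5: X drops in col 4, lands at row 3
Move 6: O drops in col 1, lands at row 4
Move 7: X drops in col 1, lands at row 3
Move 8: O drops in col 4, lands at row 2
Move 9: X drops in col 0, lands at row 2
Move 10: O drops in col 2, lands at row 3

Answer: .....
.....
X...O
OXO.X
XOX.O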